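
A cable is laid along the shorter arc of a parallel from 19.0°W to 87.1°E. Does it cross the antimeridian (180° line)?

No

Signed shortest Δλ = ((87.1 − -19.0 + 180) mod 360) − 180 = 106.1°.
Going east by 106.1° from -19.0° reaches +87.1° without touching 180°.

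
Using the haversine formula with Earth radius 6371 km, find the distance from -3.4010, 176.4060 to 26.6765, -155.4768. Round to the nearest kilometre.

Δλ = -155.4768 − 176.4060 = -331.8828°; wrapped into (−180°, 180°]: 28.1172°.
Δφ = 26.6765 − -3.4010 = 30.0775°.
a = sin²(Δφ/2) + cos φ₁ · cos φ₂ · sin²(Δλ/2) = 0.119959.
c = 2·atan2(√a, √(1−a)) = 0.70736 rad → d = 6371·c ≈ 4506.58 km.

4507 km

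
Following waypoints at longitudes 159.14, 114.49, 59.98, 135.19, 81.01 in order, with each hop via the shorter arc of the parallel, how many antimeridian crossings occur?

Leg 1: +159.14° → +114.49°, shortest Δλ = -44.65° (west) — does not cross 180°.
Leg 2: +114.49° → +59.98°, shortest Δλ = -54.51° (west) — does not cross 180°.
Leg 3: +59.98° → +135.19°, shortest Δλ = 75.21° (east) — does not cross 180°.
Leg 4: +135.19° → +81.01°, shortest Δλ = -54.18° (west) — does not cross 180°.
Total crossings: 0.

0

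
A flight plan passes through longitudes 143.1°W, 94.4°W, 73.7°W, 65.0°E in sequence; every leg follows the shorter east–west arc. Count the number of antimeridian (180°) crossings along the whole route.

0

Leg 1: -143.1° → -94.4°, shortest Δλ = 48.7° (east) — does not cross 180°.
Leg 2: -94.4° → -73.7°, shortest Δλ = 20.7° (east) — does not cross 180°.
Leg 3: -73.7° → +65.0°, shortest Δλ = 138.7° (east) — does not cross 180°.
Total crossings: 0.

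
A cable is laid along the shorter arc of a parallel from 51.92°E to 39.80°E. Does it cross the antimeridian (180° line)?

Signed shortest Δλ = ((39.80 − 51.92 + 180) mod 360) − 180 = -12.12°.
Going west by 12.12° from +51.92° reaches +39.80° without touching 180°.

No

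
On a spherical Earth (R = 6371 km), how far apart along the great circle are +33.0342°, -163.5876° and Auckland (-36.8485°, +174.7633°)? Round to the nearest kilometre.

Δλ = 174.7633 − -163.5876 = 338.3509°; wrapped into (−180°, 180°]: -21.6491°.
Δφ = -36.8485 − 33.0342 = -69.8827°.
a = sin²(Δφ/2) + cos φ₁ · cos φ₂ · sin²(Δλ/2) = 0.351690.
c = 2·atan2(√a, √(1−a)) = 1.26964 rad → d = 6371·c ≈ 8088.90 km.

8089 km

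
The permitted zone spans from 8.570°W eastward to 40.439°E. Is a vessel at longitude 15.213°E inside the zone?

Band width going east from -8.570° to +40.439°: ((40.439 − -8.570) mod 360) = 49.009°.
Offset of +15.213° east of the west edge: ((15.213 − -8.570) mod 360) = 23.783°.
23.783° ≤ 49.009° ⇒ inside.

Yes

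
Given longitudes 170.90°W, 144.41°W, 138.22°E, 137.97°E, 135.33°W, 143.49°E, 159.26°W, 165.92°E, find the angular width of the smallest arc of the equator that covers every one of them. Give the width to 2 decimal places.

86.70°

Sort the longitudes: -170.90°, -159.26°, -144.41°, -135.33°, +137.97°, +138.22°, +143.49°, +165.92°.
Eastward gaps between consecutive values (wrapping around): 11.64°, 14.85°, 9.08°, 273.30°, 0.25°, 5.27°, 22.43°, 23.18°.
Largest gap = 273.30° ⇒ minimal covering band is its complement: 360° − 273.30° = 86.70°.
Band runs from +137.97° eastward to -135.33°, crossing the antimeridian.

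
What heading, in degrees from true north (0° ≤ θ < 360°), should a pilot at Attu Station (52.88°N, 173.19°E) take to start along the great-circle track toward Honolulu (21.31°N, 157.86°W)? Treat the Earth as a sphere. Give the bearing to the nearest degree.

Δλ = -157.86 − 173.19 = -331.05°; wrapped into (−180°, 180°]: 28.95°.
θ = atan2( sin Δλ · cos φ₂ , cos φ₁ · sin φ₂ − sin φ₁ · cos φ₂ · cos Δλ )
  = atan2(0.45095, -0.43071) = 133.685° → normalised to [0°, 360°): 133.685°.

134°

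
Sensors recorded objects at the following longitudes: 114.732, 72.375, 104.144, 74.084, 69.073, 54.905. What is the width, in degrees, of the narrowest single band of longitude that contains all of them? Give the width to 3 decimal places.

59.827°

Sort the longitudes: +54.905°, +69.073°, +72.375°, +74.084°, +104.144°, +114.732°.
Eastward gaps between consecutive values (wrapping around): 14.168°, 3.302°, 1.709°, 30.060°, 10.588°, 300.173°.
Largest gap = 300.173° ⇒ minimal covering band is its complement: 360° − 300.173° = 59.827°.
Band runs from +54.905° eastward to +114.732°.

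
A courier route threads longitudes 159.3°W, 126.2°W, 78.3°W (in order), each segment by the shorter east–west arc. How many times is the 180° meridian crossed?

0

Leg 1: -159.3° → -126.2°, shortest Δλ = 33.1° (east) — does not cross 180°.
Leg 2: -126.2° → -78.3°, shortest Δλ = 47.9° (east) — does not cross 180°.
Total crossings: 0.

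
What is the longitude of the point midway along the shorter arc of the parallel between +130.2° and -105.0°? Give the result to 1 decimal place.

-167.4°

Signed shortest Δλ from +130.2° to -105.0° is +124.8°.
Midpoint longitude = +130.2° + (+124.8°)/2 = +130.2° + 62.4° = +192.6°.
Normalise into (−180°, 180°]: -167.4°.
(The naïve average (+130.2 + -105.0)/2 = 12.6° is on the wrong side of the globe.)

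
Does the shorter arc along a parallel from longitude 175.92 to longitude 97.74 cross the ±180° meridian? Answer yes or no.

Signed shortest Δλ = ((97.74 − 175.92 + 180) mod 360) − 180 = -78.18°.
Going west by 78.18° from +175.92° reaches +97.74° without touching 180°.

No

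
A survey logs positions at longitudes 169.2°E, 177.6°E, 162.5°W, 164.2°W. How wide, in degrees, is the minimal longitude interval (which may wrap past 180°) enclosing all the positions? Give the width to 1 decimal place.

28.3°

Sort the longitudes: -164.2°, -162.5°, +169.2°, +177.6°.
Eastward gaps between consecutive values (wrapping around): 1.7°, 331.7°, 8.4°, 18.2°.
Largest gap = 331.7° ⇒ minimal covering band is its complement: 360° − 331.7° = 28.3°.
Band runs from +169.2° eastward to -162.5°, crossing the antimeridian.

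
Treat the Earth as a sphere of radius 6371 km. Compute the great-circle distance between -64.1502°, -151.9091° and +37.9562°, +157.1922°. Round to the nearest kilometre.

Δλ = 157.1922 − -151.9091 = 309.1013°; wrapped into (−180°, 180°]: -50.8987°.
Δφ = 37.9562 − -64.1502 = 102.1064°.
a = sin²(Δφ/2) + cos φ₁ · cos φ₂ · sin²(Δλ/2) = 0.668346.
c = 2·atan2(√a, √(1−a)) = 1.91420 rad → d = 6371·c ≈ 12195.35 km.

12195 km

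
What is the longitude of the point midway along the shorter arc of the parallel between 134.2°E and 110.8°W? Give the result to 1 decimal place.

168.3°W

Signed shortest Δλ from +134.2° to -110.8° is +115.0°.
Midpoint longitude = +134.2° + (+115.0°)/2 = +134.2° + 57.5° = +191.7°.
Normalise into (−180°, 180°]: -168.3°.
(The naïve average (+134.2 + -110.8)/2 = 11.7° is on the wrong side of the globe.)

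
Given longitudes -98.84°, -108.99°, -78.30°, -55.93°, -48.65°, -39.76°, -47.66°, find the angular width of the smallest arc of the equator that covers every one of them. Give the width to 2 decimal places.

Sort the longitudes: -108.99°, -98.84°, -78.30°, -55.93°, -48.65°, -47.66°, -39.76°.
Eastward gaps between consecutive values (wrapping around): 10.15°, 20.54°, 22.37°, 7.28°, 0.99°, 7.90°, 290.77°.
Largest gap = 290.77° ⇒ minimal covering band is its complement: 360° − 290.77° = 69.23°.
Band runs from -108.99° eastward to -39.76°.

69.23°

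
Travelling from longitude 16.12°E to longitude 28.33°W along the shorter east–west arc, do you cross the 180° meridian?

No

Signed shortest Δλ = ((-28.33 − 16.12 + 180) mod 360) − 180 = -44.45°.
Going west by 44.45° from +16.12° reaches -28.33° without touching 180°.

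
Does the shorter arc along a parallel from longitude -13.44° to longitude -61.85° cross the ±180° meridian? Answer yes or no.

Signed shortest Δλ = ((-61.85 − -13.44 + 180) mod 360) − 180 = -48.41°.
Going west by 48.41° from -13.44° reaches -61.85° without touching 180°.

No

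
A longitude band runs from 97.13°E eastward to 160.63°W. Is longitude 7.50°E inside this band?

No

Band width going east from +97.13° to -160.63°: ((-160.63 − 97.13) mod 360) = 102.24°.
Offset of +7.50° east of the west edge: ((7.50 − 97.13) mod 360) = 270.37°.
270.37° > 102.24° ⇒ outside.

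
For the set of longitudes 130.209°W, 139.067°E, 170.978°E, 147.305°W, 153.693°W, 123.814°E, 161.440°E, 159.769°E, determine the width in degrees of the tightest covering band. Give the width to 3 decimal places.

105.977°

Sort the longitudes: -153.693°, -147.305°, -130.209°, +123.814°, +139.067°, +159.769°, +161.440°, +170.978°.
Eastward gaps between consecutive values (wrapping around): 6.388°, 17.096°, 254.023°, 15.253°, 20.702°, 1.671°, 9.538°, 35.329°.
Largest gap = 254.023° ⇒ minimal covering band is its complement: 360° − 254.023° = 105.977°.
Band runs from +123.814° eastward to -130.209°, crossing the antimeridian.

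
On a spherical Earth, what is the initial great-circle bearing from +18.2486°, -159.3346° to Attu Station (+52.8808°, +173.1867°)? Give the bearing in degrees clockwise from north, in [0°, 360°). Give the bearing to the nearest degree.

335°

Δλ = 173.1867 − -159.3346 = 332.5213°; wrapped into (−180°, 180°]: -27.4787°.
θ = atan2( sin Δλ · cos φ₂ , cos φ₁ · sin φ₂ − sin φ₁ · cos φ₂ · cos Δλ )
  = atan2(-0.27845, 0.58963) = -25.279° → normalised to [0°, 360°): 334.721°.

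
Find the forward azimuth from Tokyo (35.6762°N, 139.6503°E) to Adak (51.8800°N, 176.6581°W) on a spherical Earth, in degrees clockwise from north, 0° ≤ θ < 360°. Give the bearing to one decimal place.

48.4°

Δλ = -176.6581 − 139.6503 = -316.3084°; wrapped into (−180°, 180°]: 43.6916°.
θ = atan2( sin Δλ · cos φ₂ , cos φ₁ · sin φ₂ − sin φ₁ · cos φ₂ · cos Δλ )
  = atan2(0.42642, 0.37876) = 48.388° → normalised to [0°, 360°): 48.388°.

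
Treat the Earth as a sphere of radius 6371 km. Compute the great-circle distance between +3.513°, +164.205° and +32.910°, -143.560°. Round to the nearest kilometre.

Δλ = -143.560 − 164.205 = -307.765°; wrapped into (−180°, 180°]: 52.235°.
Δφ = 32.910 − 3.513 = 29.397°.
a = sin²(Δφ/2) + cos φ₁ · cos φ₂ · sin²(Δλ/2) = 0.226764.
c = 2·atan2(√a, √(1−a)) = 0.99265 rad → d = 6371·c ≈ 6324.18 km.

6324 km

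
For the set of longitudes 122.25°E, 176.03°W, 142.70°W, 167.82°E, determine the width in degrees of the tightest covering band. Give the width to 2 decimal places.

Sort the longitudes: -176.03°, -142.70°, +122.25°, +167.82°.
Eastward gaps between consecutive values (wrapping around): 33.33°, 264.95°, 45.57°, 16.15°.
Largest gap = 264.95° ⇒ minimal covering band is its complement: 360° − 264.95° = 95.05°.
Band runs from +122.25° eastward to -142.70°, crossing the antimeridian.

95.05°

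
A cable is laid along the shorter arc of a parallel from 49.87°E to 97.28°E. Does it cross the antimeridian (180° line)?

Signed shortest Δλ = ((97.28 − 49.87 + 180) mod 360) − 180 = 47.41°.
Going east by 47.41° from +49.87° reaches +97.28° without touching 180°.

No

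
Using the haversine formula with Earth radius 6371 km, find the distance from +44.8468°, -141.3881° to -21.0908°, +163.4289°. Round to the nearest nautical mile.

Δλ = 163.4289 − -141.3881 = 304.8170°; wrapped into (−180°, 180°]: -55.1830°.
Δφ = -21.0908 − 44.8468 = -65.9376°.
a = sin²(Δφ/2) + cos φ₁ · cos φ₂ · sin²(Δλ/2) = 0.438040.
c = 2·atan2(√a, √(1−a)) = 1.44656 rad → d = 6371·c ≈ 9216.02 km ≈ 4976.25 nmi.

4976 nmi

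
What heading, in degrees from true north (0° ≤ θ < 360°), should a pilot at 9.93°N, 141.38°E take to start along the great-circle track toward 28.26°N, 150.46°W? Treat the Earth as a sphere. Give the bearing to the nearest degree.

63°

Δλ = -150.46 − 141.38 = -291.84°; wrapped into (−180°, 180°]: 68.16°.
θ = atan2( sin Δλ · cos φ₂ , cos φ₁ · sin φ₂ − sin φ₁ · cos φ₂ · cos Δλ )
  = atan2(0.81759, 0.40987) = 63.374° → normalised to [0°, 360°): 63.374°.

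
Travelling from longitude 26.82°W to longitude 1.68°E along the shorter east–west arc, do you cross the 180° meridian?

No

Signed shortest Δλ = ((1.68 − -26.82 + 180) mod 360) − 180 = 28.5°.
Going east by 28.5° from -26.82° reaches +1.68° without touching 180°.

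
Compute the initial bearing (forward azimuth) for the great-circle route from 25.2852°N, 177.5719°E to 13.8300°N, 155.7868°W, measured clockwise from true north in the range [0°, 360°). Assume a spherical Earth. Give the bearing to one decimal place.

109.5°

Δλ = -155.7868 − 177.5719 = -333.3587°; wrapped into (−180°, 180°]: 26.6413°.
θ = atan2( sin Δλ · cos φ₂ , cos φ₁ · sin φ₂ − sin φ₁ · cos φ₂ · cos Δλ )
  = atan2(0.43540, -0.15457) = 109.545° → normalised to [0°, 360°): 109.545°.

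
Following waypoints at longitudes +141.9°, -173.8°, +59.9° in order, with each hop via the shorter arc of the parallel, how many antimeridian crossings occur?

Leg 1: +141.9° → -173.8°, shortest Δλ = 44.3° (east) — crosses 180°.
Leg 2: -173.8° → +59.9°, shortest Δλ = -126.3° (west) — crosses 180°.
Total crossings: 2.

2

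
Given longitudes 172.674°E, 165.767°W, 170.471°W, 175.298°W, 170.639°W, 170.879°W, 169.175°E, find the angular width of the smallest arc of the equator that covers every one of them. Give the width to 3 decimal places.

Sort the longitudes: -175.298°, -170.879°, -170.639°, -170.471°, -165.767°, +169.175°, +172.674°.
Eastward gaps between consecutive values (wrapping around): 4.419°, 0.240°, 0.168°, 4.704°, 334.942°, 3.499°, 12.028°.
Largest gap = 334.942° ⇒ minimal covering band is its complement: 360° − 334.942° = 25.058°.
Band runs from +169.175° eastward to -165.767°, crossing the antimeridian.

25.058°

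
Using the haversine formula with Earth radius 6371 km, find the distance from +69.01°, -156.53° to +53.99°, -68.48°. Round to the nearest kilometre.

Δλ = -68.48 − -156.53 = 88.05°.
Δφ = 53.99 − 69.01 = -15.02°.
a = sin²(Δφ/2) + cos φ₁ · cos φ₂ · sin²(Δλ/2) = 0.118798.
c = 2·atan2(√a, √(1−a)) = 0.70378 rad → d = 6371·c ≈ 4483.77 km.

4484 km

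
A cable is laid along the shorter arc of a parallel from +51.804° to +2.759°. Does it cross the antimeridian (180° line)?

No

Signed shortest Δλ = ((2.759 − 51.804 + 180) mod 360) − 180 = -49.045°.
Going west by 49.045° from +51.804° reaches +2.759° without touching 180°.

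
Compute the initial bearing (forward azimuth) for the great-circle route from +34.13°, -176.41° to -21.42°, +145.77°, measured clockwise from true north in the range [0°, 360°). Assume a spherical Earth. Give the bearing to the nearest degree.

Δλ = 145.77 − -176.41 = 322.18°; wrapped into (−180°, 180°]: -37.82°.
θ = atan2( sin Δλ · cos φ₂ , cos φ₁ · sin φ₂ − sin φ₁ · cos φ₂ · cos Δλ )
  = atan2(-0.57083, -0.71490) = -141.394° → normalised to [0°, 360°): 218.606°.

219°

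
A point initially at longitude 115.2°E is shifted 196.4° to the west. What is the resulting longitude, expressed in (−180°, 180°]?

81.2°W

Start at +115.2°; shift −196.4° → -81.2°.
-81.2° already lies in (−180°, 180°].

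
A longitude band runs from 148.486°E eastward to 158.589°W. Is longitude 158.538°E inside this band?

Yes

Band width going east from +148.486° to -158.589°: ((-158.589 − 148.486) mod 360) = 52.925°.
Offset of +158.538° east of the west edge: ((158.538 − 148.486) mod 360) = 10.052°.
10.052° ≤ 52.925° ⇒ inside.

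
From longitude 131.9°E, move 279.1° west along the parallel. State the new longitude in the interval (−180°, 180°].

147.2°W

Start at +131.9°; shift −279.1° → -147.2°.
-147.2° already lies in (−180°, 180°].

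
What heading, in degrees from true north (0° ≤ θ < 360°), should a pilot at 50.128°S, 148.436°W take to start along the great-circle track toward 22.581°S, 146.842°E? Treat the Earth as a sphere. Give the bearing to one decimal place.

Δλ = 146.842 − -148.436 = 295.278°; wrapped into (−180°, 180°]: -64.722°.
θ = atan2( sin Δλ · cos φ₂ , cos φ₁ · sin φ₂ − sin φ₁ · cos φ₂ · cos Δλ )
  = atan2(-0.83492, 0.05643) = -86.133° → normalised to [0°, 360°): 273.867°.

273.9°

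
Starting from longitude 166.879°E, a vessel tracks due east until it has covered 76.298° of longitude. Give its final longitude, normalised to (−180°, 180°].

116.823°W

Start at +166.879°; shift +76.298° → +243.177°.
+243.177° lies outside (−180°, 180°]; subtract 360° → -116.823°.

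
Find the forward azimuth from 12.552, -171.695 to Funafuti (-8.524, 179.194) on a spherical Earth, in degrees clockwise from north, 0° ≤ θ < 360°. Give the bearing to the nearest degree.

204°

Δλ = 179.194 − -171.695 = 350.889°; wrapped into (−180°, 180°]: -9.111°.
θ = atan2( sin Δλ · cos φ₂ , cos φ₁ · sin φ₂ − sin φ₁ · cos φ₂ · cos Δλ )
  = atan2(-0.15660, -0.35689) = -156.309° → normalised to [0°, 360°): 203.691°.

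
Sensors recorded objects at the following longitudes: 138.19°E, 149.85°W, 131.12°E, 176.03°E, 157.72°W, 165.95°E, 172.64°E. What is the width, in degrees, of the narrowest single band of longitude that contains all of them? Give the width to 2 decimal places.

Sort the longitudes: -157.72°, -149.85°, +131.12°, +138.19°, +165.95°, +172.64°, +176.03°.
Eastward gaps between consecutive values (wrapping around): 7.87°, 280.97°, 7.07°, 27.76°, 6.69°, 3.39°, 26.25°.
Largest gap = 280.97° ⇒ minimal covering band is its complement: 360° − 280.97° = 79.03°.
Band runs from +131.12° eastward to -149.85°, crossing the antimeridian.

79.03°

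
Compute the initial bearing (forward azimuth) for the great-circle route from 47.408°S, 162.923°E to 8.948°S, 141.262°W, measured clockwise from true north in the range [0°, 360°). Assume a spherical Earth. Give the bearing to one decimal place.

Δλ = -141.262 − 162.923 = -304.185°; wrapped into (−180°, 180°]: 55.815°.
θ = atan2( sin Δλ · cos φ₂ , cos φ₁ · sin φ₂ − sin φ₁ · cos φ₂ · cos Δλ )
  = atan2(0.81716, 0.30334) = 69.634° → normalised to [0°, 360°): 69.634°.

69.6°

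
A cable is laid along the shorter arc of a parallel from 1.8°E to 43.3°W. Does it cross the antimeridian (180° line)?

Signed shortest Δλ = ((-43.3 − 1.8 + 180) mod 360) − 180 = -45.1°.
Going west by 45.1° from +1.8° reaches -43.3° without touching 180°.

No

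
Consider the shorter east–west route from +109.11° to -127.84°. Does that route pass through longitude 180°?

Naïve |-127.84 − 109.11| = 236.95° > 180°, so the shorter arc goes the other way round — across 180°.
Signed shortest Δλ = ((-127.84 − 109.11 + 180) mod 360) − 180 = 123.05°.
Going east by 123.05° from +109.11° passes through 180° before reaching -127.84°.

Yes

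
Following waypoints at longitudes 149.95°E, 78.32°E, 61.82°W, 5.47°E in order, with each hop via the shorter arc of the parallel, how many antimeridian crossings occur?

Leg 1: +149.95° → +78.32°, shortest Δλ = -71.63° (west) — does not cross 180°.
Leg 2: +78.32° → -61.82°, shortest Δλ = -140.14° (west) — does not cross 180°.
Leg 3: -61.82° → +5.47°, shortest Δλ = 67.29° (east) — does not cross 180°.
Total crossings: 0.

0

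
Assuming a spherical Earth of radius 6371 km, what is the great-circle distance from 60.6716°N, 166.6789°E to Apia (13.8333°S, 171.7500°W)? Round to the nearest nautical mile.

4592 nmi

Δλ = -171.7500 − 166.6789 = -338.4289°; wrapped into (−180°, 180°]: 21.5711°.
Δφ = -13.8333 − 60.6716 = -74.5049°.
a = sin²(Δφ/2) + cos φ₁ · cos φ₂ · sin²(Δλ/2) = 0.383077.
c = 2·atan2(√a, √(1−a)) = 1.33477 rad → d = 6371·c ≈ 8503.79 km ≈ 4591.68 nmi.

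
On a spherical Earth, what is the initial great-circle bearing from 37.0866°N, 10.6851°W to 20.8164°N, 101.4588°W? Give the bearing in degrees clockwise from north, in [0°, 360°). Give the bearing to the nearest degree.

Δλ = -101.4588 − -10.6851 = -90.7737°.
θ = atan2( sin Δλ · cos φ₂ , cos φ₁ · sin φ₂ − sin φ₁ · cos φ₂ · cos Δλ )
  = atan2(-0.93464, 0.29110) = -72.700° → normalised to [0°, 360°): 287.300°.

287°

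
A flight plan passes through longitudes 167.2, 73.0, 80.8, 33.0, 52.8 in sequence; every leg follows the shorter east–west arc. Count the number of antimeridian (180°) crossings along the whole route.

Leg 1: +167.2° → +73.0°, shortest Δλ = -94.2° (west) — does not cross 180°.
Leg 2: +73.0° → +80.8°, shortest Δλ = 7.8° (east) — does not cross 180°.
Leg 3: +80.8° → +33.0°, shortest Δλ = -47.8° (west) — does not cross 180°.
Leg 4: +33.0° → +52.8°, shortest Δλ = 19.8° (east) — does not cross 180°.
Total crossings: 0.

0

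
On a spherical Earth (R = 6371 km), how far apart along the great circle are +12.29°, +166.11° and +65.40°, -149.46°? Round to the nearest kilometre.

Δλ = -149.46 − 166.11 = -315.57°; wrapped into (−180°, 180°]: 44.43°.
Δφ = 65.40 − 12.29 = 53.11°.
a = sin²(Δφ/2) + cos φ₁ · cos φ₂ · sin²(Δλ/2) = 0.258002.
c = 2·atan2(√a, √(1−a)) = 1.06558 rad → d = 6371·c ≈ 6788.82 km.

6789 km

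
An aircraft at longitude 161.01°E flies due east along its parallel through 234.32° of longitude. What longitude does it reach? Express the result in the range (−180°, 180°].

35.33°E

Start at +161.01°; shift +234.32° → +395.33°.
+395.33° lies outside (−180°, 180°]; subtract 360° → +35.33°.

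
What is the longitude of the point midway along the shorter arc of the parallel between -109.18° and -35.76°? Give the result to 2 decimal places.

Signed shortest Δλ from -109.18° to -35.76° is +73.42°.
Midpoint longitude = -109.18° + (+73.42°)/2 = -109.18° + 36.71° = -72.47°.

-72.47°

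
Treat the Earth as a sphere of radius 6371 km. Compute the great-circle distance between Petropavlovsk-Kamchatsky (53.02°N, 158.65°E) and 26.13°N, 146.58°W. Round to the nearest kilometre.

Δλ = -146.58 − 158.65 = -305.23°; wrapped into (−180°, 180°]: 54.77°.
Δφ = 26.13 − 53.02 = -26.89°.
a = sin²(Δφ/2) + cos φ₁ · cos φ₂ · sin²(Δλ/2) = 0.168322.
c = 2·atan2(√a, √(1−a)) = 0.84550 rad → d = 6371·c ≈ 5386.69 km.

5387 km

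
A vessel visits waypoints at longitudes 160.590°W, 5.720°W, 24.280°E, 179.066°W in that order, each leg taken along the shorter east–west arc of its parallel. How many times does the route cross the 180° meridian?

Leg 1: -160.590° → -5.720°, shortest Δλ = 154.87° (east) — does not cross 180°.
Leg 2: -5.720° → +24.280°, shortest Δλ = 30.0° (east) — does not cross 180°.
Leg 3: +24.280° → -179.066°, shortest Δλ = 156.654° (east) — crosses 180°.
Total crossings: 1.

1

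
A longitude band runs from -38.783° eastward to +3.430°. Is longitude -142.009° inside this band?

No

Band width going east from -38.783° to +3.430°: ((3.430 − -38.783) mod 360) = 42.213°.
Offset of -142.009° east of the west edge: ((-142.009 − -38.783) mod 360) = 256.774°.
256.774° > 42.213° ⇒ outside.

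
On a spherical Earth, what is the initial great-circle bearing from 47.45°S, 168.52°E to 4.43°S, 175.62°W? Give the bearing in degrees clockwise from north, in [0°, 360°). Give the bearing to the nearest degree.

23°

Δλ = -175.62 − 168.52 = -344.14°; wrapped into (−180°, 180°]: 15.86°.
θ = atan2( sin Δλ · cos φ₂ , cos φ₁ · sin φ₂ − sin φ₁ · cos φ₂ · cos Δλ )
  = atan2(0.27247, 0.65429) = 22.609° → normalised to [0°, 360°): 22.609°.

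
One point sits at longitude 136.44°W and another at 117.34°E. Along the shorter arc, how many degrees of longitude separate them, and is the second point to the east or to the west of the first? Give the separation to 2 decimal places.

106.22° west

Raw difference: 117.34 − -136.44 = 253.78°.
Normalise into (−180°, 180°]: 253.78° − 360° = -106.22°.
Negative ⇒ the second point lies to the west; separation 106.22°.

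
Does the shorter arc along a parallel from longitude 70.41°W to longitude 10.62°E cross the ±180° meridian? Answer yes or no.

No

Signed shortest Δλ = ((10.62 − -70.41 + 180) mod 360) − 180 = 81.03°.
Going east by 81.03° from -70.41° reaches +10.62° without touching 180°.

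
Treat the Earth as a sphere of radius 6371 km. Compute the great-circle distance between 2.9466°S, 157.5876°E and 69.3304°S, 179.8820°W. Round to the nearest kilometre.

7567 km

Δλ = -179.8820 − 157.5876 = -337.4696°; wrapped into (−180°, 180°]: 22.5304°.
Δφ = -69.3304 − -2.9466 = -66.3838°.
a = sin²(Δφ/2) + cos φ₁ · cos φ₂ · sin²(Δλ/2) = 0.313148.
c = 2·atan2(√a, √(1−a)) = 1.18780 rad → d = 6371·c ≈ 7567.46 km.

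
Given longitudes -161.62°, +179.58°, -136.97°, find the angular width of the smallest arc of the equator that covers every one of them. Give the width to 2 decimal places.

Sort the longitudes: -161.62°, -136.97°, +179.58°.
Eastward gaps between consecutive values (wrapping around): 24.65°, 316.55°, 18.80°.
Largest gap = 316.55° ⇒ minimal covering band is its complement: 360° − 316.55° = 43.45°.
Band runs from +179.58° eastward to -136.97°, crossing the antimeridian.

43.45°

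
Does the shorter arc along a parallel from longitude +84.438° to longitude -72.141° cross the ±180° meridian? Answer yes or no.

Signed shortest Δλ = ((-72.141 − 84.438 + 180) mod 360) − 180 = -156.579°.
Going west by 156.579° from +84.438° reaches -72.141° without touching 180°.

No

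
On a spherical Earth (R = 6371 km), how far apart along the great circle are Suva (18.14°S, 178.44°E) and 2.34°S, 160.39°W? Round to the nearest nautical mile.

1566 nmi

Δλ = -160.39 − 178.44 = -338.83°; wrapped into (−180°, 180°]: 21.17°.
Δφ = -2.34 − -18.14 = 15.80°.
a = sin²(Δφ/2) + cos φ₁ · cos φ₂ · sin²(Δλ/2) = 0.050931.
c = 2·atan2(√a, √(1−a)) = 0.45528 rad → d = 6371·c ≈ 2900.58 km ≈ 1566.19 nmi.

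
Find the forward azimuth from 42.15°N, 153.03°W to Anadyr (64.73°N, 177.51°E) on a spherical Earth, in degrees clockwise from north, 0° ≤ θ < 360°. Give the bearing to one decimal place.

Δλ = 177.51 − -153.03 = 330.54°; wrapped into (−180°, 180°]: -29.46°.
θ = atan2( sin Δλ · cos φ₂ , cos φ₁ · sin φ₂ − sin φ₁ · cos φ₂ · cos Δλ )
  = atan2(-0.20995, 0.42101) = -26.504° → normalised to [0°, 360°): 333.496°.

333.5°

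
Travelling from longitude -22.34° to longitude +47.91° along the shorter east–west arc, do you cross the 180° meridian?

No

Signed shortest Δλ = ((47.91 − -22.34 + 180) mod 360) − 180 = 70.25°.
Going east by 70.25° from -22.34° reaches +47.91° without touching 180°.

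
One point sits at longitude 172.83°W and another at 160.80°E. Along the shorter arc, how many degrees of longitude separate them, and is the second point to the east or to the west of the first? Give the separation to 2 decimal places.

Raw difference: 160.80 − -172.83 = 333.63°.
Normalise into (−180°, 180°]: 333.63° − 360° = -26.37°.
Negative ⇒ the second point lies to the west; separation 26.37°.

26.37° west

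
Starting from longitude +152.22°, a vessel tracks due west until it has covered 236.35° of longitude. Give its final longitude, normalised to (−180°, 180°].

-84.13°

Start at +152.22°; shift −236.35° → -84.13°.
-84.13° already lies in (−180°, 180°].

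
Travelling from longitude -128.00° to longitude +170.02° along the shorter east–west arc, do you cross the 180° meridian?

Yes

Naïve |170.02 − -128.00| = 298.02° > 180°, so the shorter arc goes the other way round — across 180°.
Signed shortest Δλ = ((170.02 − -128.00 + 180) mod 360) − 180 = -61.98°.
Going west by 61.98° from -128.00° passes through 180° before reaching +170.02°.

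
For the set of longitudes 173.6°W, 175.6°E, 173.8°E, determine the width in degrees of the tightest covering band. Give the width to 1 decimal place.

Sort the longitudes: -173.6°, +173.8°, +175.6°.
Eastward gaps between consecutive values (wrapping around): 347.4°, 1.8°, 10.8°.
Largest gap = 347.4° ⇒ minimal covering band is its complement: 360° − 347.4° = 12.6°.
Band runs from +173.8° eastward to -173.6°, crossing the antimeridian.

12.6°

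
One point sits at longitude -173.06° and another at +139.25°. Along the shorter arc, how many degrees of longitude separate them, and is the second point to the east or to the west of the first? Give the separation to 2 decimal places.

Raw difference: 139.25 − -173.06 = 312.31°.
Normalise into (−180°, 180°]: 312.31° − 360° = -47.69°.
Negative ⇒ the second point lies to the west; separation 47.69°.

47.69° west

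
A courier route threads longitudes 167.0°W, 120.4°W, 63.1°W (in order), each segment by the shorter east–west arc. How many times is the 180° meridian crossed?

0

Leg 1: -167.0° → -120.4°, shortest Δλ = 46.6° (east) — does not cross 180°.
Leg 2: -120.4° → -63.1°, shortest Δλ = 57.3° (east) — does not cross 180°.
Total crossings: 0.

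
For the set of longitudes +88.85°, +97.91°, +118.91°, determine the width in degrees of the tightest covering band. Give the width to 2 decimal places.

Sort the longitudes: +88.85°, +97.91°, +118.91°.
Eastward gaps between consecutive values (wrapping around): 9.06°, 21.00°, 329.94°.
Largest gap = 329.94° ⇒ minimal covering band is its complement: 360° − 329.94° = 30.06°.
Band runs from +88.85° eastward to +118.91°.

30.06°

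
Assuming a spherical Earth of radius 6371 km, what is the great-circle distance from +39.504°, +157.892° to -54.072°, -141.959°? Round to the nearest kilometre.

Δλ = -141.959 − 157.892 = -299.851°; wrapped into (−180°, 180°]: 60.149°.
Δφ = -54.072 − 39.504 = -93.576°.
a = sin²(Δφ/2) + cos φ₁ · cos φ₂ · sin²(Δλ/2) = 0.644881.
c = 2·atan2(√a, √(1−a)) = 1.86477 rad → d = 6371·c ≈ 11880.48 km.

11880 km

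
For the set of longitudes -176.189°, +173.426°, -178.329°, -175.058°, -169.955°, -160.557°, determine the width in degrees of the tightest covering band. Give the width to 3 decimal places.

Sort the longitudes: -178.329°, -176.189°, -175.058°, -169.955°, -160.557°, +173.426°.
Eastward gaps between consecutive values (wrapping around): 2.140°, 1.131°, 5.103°, 9.398°, 333.983°, 8.245°.
Largest gap = 333.983° ⇒ minimal covering band is its complement: 360° − 333.983° = 26.017°.
Band runs from +173.426° eastward to -160.557°, crossing the antimeridian.

26.017°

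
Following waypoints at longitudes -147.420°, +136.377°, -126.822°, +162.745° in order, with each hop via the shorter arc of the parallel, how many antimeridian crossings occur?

3

Leg 1: -147.420° → +136.377°, shortest Δλ = -76.203° (west) — crosses 180°.
Leg 2: +136.377° → -126.822°, shortest Δλ = 96.801° (east) — crosses 180°.
Leg 3: -126.822° → +162.745°, shortest Δλ = -70.433° (west) — crosses 180°.
Total crossings: 3.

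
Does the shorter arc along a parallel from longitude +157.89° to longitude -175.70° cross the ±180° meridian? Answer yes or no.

Yes

Naïve |-175.70 − 157.89| = 333.59° > 180°, so the shorter arc goes the other way round — across 180°.
Signed shortest Δλ = ((-175.70 − 157.89 + 180) mod 360) − 180 = 26.41°.
Going east by 26.41° from +157.89° passes through 180° before reaching -175.70°.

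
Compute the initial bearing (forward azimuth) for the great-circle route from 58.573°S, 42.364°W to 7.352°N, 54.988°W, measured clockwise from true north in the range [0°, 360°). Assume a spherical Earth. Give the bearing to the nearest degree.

Δλ = -54.988 − -42.364 = -12.624°.
θ = atan2( sin Δλ · cos φ₂ , cos φ₁ · sin φ₂ − sin φ₁ · cos φ₂ · cos Δλ )
  = atan2(-0.21676, 0.89255) = -13.650° → normalised to [0°, 360°): 346.350°.

346°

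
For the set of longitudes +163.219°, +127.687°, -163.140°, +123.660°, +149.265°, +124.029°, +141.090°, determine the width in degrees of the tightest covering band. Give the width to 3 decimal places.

Sort the longitudes: -163.140°, +123.660°, +124.029°, +127.687°, +141.090°, +149.265°, +163.219°.
Eastward gaps between consecutive values (wrapping around): 286.800°, 0.369°, 3.658°, 13.403°, 8.175°, 13.954°, 33.641°.
Largest gap = 286.800° ⇒ minimal covering band is its complement: 360° − 286.800° = 73.200°.
Band runs from +123.660° eastward to -163.140°, crossing the antimeridian.

73.200°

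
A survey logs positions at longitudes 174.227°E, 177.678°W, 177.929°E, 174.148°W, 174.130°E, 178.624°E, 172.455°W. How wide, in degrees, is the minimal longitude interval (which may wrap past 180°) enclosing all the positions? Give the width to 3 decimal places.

Sort the longitudes: -177.678°, -174.148°, -172.455°, +174.130°, +174.227°, +177.929°, +178.624°.
Eastward gaps between consecutive values (wrapping around): 3.530°, 1.693°, 346.585°, 0.097°, 3.702°, 0.695°, 3.698°.
Largest gap = 346.585° ⇒ minimal covering band is its complement: 360° − 346.585° = 13.415°.
Band runs from +174.130° eastward to -172.455°, crossing the antimeridian.

13.415°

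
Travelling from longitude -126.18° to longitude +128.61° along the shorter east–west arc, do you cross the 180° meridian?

Yes

Naïve |128.61 − -126.18| = 254.79° > 180°, so the shorter arc goes the other way round — across 180°.
Signed shortest Δλ = ((128.61 − -126.18 + 180) mod 360) − 180 = -105.21°.
Going west by 105.21° from -126.18° passes through 180° before reaching +128.61°.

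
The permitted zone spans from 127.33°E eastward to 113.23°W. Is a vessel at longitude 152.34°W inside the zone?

Band width going east from +127.33° to -113.23°: ((-113.23 − 127.33) mod 360) = 119.44°.
Offset of -152.34° east of the west edge: ((-152.34 − 127.33) mod 360) = 80.33°.
80.33° ≤ 119.44° ⇒ inside.

Yes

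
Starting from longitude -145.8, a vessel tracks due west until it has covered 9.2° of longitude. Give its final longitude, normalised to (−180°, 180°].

Start at -145.8°; shift −9.2° → -155.0°.
-155.0° already lies in (−180°, 180°].

-155.0°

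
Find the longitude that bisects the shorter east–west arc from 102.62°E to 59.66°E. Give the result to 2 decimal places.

81.14°E

Signed shortest Δλ from +102.62° to +59.66° is -42.96°.
Midpoint longitude = +102.62° + (-42.96°)/2 = +102.62° − 21.48° = +81.14°.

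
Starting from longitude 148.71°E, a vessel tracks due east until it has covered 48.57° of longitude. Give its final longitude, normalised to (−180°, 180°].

162.72°W

Start at +148.71°; shift +48.57° → +197.28°.
+197.28° lies outside (−180°, 180°]; subtract 360° → -162.72°.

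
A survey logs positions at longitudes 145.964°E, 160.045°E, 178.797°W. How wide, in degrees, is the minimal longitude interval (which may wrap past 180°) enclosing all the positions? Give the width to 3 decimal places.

35.239°

Sort the longitudes: -178.797°, +145.964°, +160.045°.
Eastward gaps between consecutive values (wrapping around): 324.761°, 14.081°, 21.158°.
Largest gap = 324.761° ⇒ minimal covering band is its complement: 360° − 324.761° = 35.239°.
Band runs from +145.964° eastward to -178.797°, crossing the antimeridian.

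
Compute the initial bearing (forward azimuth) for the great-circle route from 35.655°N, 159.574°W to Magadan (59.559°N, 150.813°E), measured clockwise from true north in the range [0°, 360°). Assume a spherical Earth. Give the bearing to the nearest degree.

Δλ = 150.813 − -159.574 = 310.387°; wrapped into (−180°, 180°]: -49.613°.
θ = atan2( sin Δλ · cos φ₂ , cos φ₁ · sin φ₂ − sin φ₁ · cos φ₂ · cos Δλ )
  = atan2(-0.38591, 0.50918) = -37.159° → normalised to [0°, 360°): 322.841°.

323°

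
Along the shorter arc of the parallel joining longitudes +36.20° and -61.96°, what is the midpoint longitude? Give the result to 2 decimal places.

Signed shortest Δλ from +36.20° to -61.96° is -98.16°.
Midpoint longitude = +36.20° + (-98.16°)/2 = +36.20° − 49.08° = -12.88°.

-12.88°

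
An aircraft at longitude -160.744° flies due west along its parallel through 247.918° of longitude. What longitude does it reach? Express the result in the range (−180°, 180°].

Start at -160.744°; shift −247.918° → -408.662°.
-408.662° lies outside (−180°, 180°]; add 360° → -48.662°.

-48.662°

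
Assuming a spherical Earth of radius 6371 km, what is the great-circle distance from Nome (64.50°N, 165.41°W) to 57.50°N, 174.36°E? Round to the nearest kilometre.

Δλ = 174.36 − -165.41 = 339.77°; wrapped into (−180°, 180°]: -20.23°.
Δφ = 57.50 − 64.50 = -7.00°.
a = sin²(Δφ/2) + cos φ₁ · cos φ₂ · sin²(Δλ/2) = 0.010862.
c = 2·atan2(√a, √(1−a)) = 0.20882 rad → d = 6371·c ≈ 1330.37 km.

1330 km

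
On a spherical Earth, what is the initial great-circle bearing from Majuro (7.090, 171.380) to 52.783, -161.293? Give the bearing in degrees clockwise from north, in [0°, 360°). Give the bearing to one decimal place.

Δλ = -161.293 − 171.380 = -332.673°; wrapped into (−180°, 180°]: 27.327°.
θ = atan2( sin Δλ · cos φ₂ , cos φ₁ · sin φ₂ − sin φ₁ · cos φ₂ · cos Δλ )
  = atan2(0.27766, 0.72394) = 20.984° → normalised to [0°, 360°): 20.984°.

21.0°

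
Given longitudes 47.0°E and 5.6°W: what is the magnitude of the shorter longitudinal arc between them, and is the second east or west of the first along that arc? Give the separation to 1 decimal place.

52.6° west

Raw difference: -5.6 − 47.0 = -52.6°.
Normalise into (−180°, 180°]: -52.6° stays -52.6°.
Negative ⇒ the second point lies to the west; separation 52.6°.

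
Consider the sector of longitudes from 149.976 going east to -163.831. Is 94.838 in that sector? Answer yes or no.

Band width going east from +149.976° to -163.831°: ((-163.831 − 149.976) mod 360) = 46.193°.
Offset of +94.838° east of the west edge: ((94.838 − 149.976) mod 360) = 304.862°.
304.862° > 46.193° ⇒ outside.

No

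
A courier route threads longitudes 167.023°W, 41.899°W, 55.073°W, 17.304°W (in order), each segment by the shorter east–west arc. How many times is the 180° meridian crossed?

Leg 1: -167.023° → -41.899°, shortest Δλ = 125.124° (east) — does not cross 180°.
Leg 2: -41.899° → -55.073°, shortest Δλ = -13.174° (west) — does not cross 180°.
Leg 3: -55.073° → -17.304°, shortest Δλ = 37.769° (east) — does not cross 180°.
Total crossings: 0.

0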